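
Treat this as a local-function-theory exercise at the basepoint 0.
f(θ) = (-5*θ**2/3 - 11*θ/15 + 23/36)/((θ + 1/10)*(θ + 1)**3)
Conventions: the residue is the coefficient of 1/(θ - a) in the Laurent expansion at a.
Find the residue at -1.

The residue is -6260/6561.

At the order-3 pole -1 set g(θ) = (θ - (-1))^3*f(θ) = (-5*θ**2/3 - 11*θ/15 + 23/36)/(θ + 1/10).
Order-3 pole: residue = g''(a)/2; g''(-1) = -12520/6561, so the residue is -6260/6561.


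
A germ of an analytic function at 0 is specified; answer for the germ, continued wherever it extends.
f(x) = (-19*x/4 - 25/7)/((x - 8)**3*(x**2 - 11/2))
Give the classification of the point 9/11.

Denominator factors: x**2 - 11/2 = -1169/242 at x = 9/11; x - 8 = -79/11 at x = 9/11 — none vanishes.
So the germ continues analytically to 9/11.

The point is a regular point.


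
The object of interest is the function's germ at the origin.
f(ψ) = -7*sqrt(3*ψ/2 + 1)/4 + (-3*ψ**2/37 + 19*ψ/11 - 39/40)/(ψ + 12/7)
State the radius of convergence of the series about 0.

Denominator factor (ψ + 12/7): pole of order 1 at -12/7, modulus 12/7.
Branch term (-7/4)*sqrt(1 - ψ/(-2/3)): its argument vanishes at ψ = -2/3, a square-root branch point, modulus 2/3.
The radius of convergence is the smallest modulus among the singular points: 2/3.

The radius of convergence is 2/3.


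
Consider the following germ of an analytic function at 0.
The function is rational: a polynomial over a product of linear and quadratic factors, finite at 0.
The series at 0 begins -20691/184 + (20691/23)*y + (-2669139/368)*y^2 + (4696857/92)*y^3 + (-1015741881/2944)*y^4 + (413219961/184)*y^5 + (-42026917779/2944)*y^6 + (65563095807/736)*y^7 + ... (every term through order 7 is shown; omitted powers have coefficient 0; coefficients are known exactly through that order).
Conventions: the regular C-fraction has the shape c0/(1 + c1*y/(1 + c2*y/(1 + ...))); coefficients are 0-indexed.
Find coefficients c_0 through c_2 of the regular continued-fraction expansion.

The regular C-fraction coefficients are [-20691/184, 8, 1/16].

Taylor coefficients (read off): a_0 = -20691/184, a_1 = 20691/23, a_2 = -2669139/368.
c0 = a_0 = -20691/184. Peel one level at a time: if S = 1 + c*y/S' with S'(0) = 1, then c is the y-coefficient of S and S' = c*y/(S - 1).
S_1 = c0/f = 1 + (8)*y + (-1/2)*y^2 + ...; c1 = 8.
S_2 = c1*y/(S_1 - 1) = 1 + (1/16)*y + ...; c2 = 1/16.


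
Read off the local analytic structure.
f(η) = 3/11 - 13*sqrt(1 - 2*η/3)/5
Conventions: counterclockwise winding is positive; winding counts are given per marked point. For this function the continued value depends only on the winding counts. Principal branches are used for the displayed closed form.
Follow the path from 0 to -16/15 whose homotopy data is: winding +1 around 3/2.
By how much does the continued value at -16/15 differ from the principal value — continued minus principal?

The rational part is single-valued and drops out of the difference; each branch term changes only by its own monodromy.
(-13/5)*sqrt(1 - η/(3/2)): winding +1 is odd, the square root flips sign, contributing -2*(-13/5)*sqrt(1 - (-16/15)/(3/2)) = -2*(-13/5)*sqrt(77/45) = (26/75)*sqrt(385).
Summing the contributions at η = -16/15 gives (26/75)*sqrt(385).

Continued minus principal equals (26/75)*sqrt(385).


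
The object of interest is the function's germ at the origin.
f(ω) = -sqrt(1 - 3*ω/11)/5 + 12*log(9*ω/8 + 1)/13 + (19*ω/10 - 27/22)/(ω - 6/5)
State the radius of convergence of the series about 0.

The radius of convergence is 8/9.

Denominator factor (ω - 6/5): pole of order 1 at 6/5, modulus 6/5.
Branch term (12/13)*log(1 - ω/(-8/9)): its argument vanishes at ω = -8/9, a logarithmic branch point, modulus 8/9.
Branch term (-1/5)*sqrt(1 - ω/(11/3)): its argument vanishes at ω = 11/3, a square-root branch point, modulus 11/3.
The radius of convergence is the smallest modulus among the singular points: 8/9.


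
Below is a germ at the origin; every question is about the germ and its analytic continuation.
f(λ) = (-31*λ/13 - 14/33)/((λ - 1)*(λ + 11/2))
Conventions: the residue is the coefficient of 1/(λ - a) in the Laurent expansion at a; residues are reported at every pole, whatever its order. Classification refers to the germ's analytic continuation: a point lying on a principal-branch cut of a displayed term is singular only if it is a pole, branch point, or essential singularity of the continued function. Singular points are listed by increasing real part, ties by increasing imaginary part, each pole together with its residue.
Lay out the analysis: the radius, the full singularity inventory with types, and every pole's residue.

Radius of convergence at 0: 1.
At -11/2: a pole of order 1; residue -10889/5577.
At 1: a pole of order 1; residue -2410/5577.

Denominator factor (λ - 1): pole of order 1 at 1, modulus 1.
Denominator factor (λ + 11/2): pole of order 1 at -11/2, modulus 11/2.
The radius of convergence is the smallest modulus among the singular points: 1.
At the order-1 pole -11/2 set g(λ) = (λ - (-11/2))*f(λ) = (-31*λ/13 - 14/33)/(λ - 1).
Simple pole: residue = g(a) at a = -11/2, which is -10889/5577.
At the order-1 pole 1 set g(λ) = (λ - (1))*f(λ) = (-31*λ/13 - 14/33)/(λ + 11/2).
Simple pole: residue = g(a) at a = 1, which is -2410/5577.
List the singular points by increasing real part (a conjugate pair: the negative imaginary part first).


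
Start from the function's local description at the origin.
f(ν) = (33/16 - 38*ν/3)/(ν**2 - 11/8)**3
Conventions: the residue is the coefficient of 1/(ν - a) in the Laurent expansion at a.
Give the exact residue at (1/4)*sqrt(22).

The factor ν**2 - 11/8 splits as (ν - a)(ν - a') with a = (1/4)*sqrt(22), a' = -(1/4)*sqrt(22). At the order-3 pole a set g(ν) = (ν - a)^3*f(ν) = [33/16 - 38*ν/3] / (ν - a')^3.
Order-3 pole: residue = g''(a)/2; g''((1/4)*sqrt(22)) = (9/121)*sqrt(22), so the residue is (9/242)*sqrt(22).

The residue is (9/242)*sqrt(22).


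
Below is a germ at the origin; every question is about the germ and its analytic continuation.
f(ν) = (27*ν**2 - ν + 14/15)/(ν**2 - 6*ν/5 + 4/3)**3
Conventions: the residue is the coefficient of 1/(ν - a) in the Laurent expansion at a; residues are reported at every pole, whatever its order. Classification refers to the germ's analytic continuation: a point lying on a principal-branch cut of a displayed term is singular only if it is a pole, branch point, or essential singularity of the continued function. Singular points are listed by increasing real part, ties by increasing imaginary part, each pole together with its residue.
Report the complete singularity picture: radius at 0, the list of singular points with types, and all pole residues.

Radius of convergence at 0: (2/3)*sqrt(3).
At (3/5) - ((1/15)*sqrt(219))*i: a pole of order 3; residue ((1587375/6224272)*sqrt(219))*i.
At (3/5) + ((1/15)*sqrt(219))*i: a pole of order 3; residue -((1587375/6224272)*sqrt(219))*i.


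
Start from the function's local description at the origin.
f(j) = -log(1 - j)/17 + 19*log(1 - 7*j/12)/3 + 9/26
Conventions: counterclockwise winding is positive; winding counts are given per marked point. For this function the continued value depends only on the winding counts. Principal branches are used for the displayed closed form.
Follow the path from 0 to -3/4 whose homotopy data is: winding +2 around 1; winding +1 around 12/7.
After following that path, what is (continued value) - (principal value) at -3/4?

Continued minus principal equals (634/51)*pi*i.

The rational part is single-valued and drops out of the difference; each branch term changes only by its own monodromy.
(19/3)*log(1 - j/(12/7)): each positive loop around 12/7 adds 2*pi*i to the log, so winding +1 contributes (19/3)*(1)*2*pi*i = (38/3)*pi*i.
(-1/17)*log(1 - j/(1)): each positive loop around 1 adds 2*pi*i to the log, so winding +2 contributes (-1/17)*(2)*2*pi*i = -(4/17)*pi*i.
Summing the contributions at j = -3/4 gives (634/51)*pi*i.


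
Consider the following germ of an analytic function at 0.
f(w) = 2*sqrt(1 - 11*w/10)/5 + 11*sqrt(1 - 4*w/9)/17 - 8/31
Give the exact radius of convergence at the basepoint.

The radius of convergence is 10/11.

Branch term (2/5)*sqrt(1 - w/(10/11)): its argument vanishes at w = 10/11, a square-root branch point, modulus 10/11.
Branch term (11/17)*sqrt(1 - w/(9/4)): its argument vanishes at w = 9/4, a square-root branch point, modulus 9/4.
The radius of convergence is the smallest modulus among the singular points: 10/11.


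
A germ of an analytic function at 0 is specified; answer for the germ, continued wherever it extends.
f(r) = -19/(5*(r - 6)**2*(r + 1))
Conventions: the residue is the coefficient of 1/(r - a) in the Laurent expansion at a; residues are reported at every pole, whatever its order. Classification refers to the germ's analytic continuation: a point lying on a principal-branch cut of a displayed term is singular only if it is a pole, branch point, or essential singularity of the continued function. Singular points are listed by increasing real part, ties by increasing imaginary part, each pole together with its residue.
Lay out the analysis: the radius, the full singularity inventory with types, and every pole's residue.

Radius of convergence at 0: 1.
At -1: a pole of order 1; residue -19/245.
At 6: a pole of order 2; residue 19/245.

Denominator factor (r - 6)^2: pole of order 2 at 6, modulus 6.
Denominator factor (r + 1): pole of order 1 at -1, modulus 1.
The radius of convergence is the smallest modulus among the singular points: 1.
At the order-1 pole -1 set g(r) = (r - (-1))*f(r) = -19/(5*(r - 6)**2).
Simple pole: residue = g(a) at a = -1, which is -19/245.
At the order-2 pole 6 set g(r) = (r - (6))^2*f(r) = -19/(5*(r + 1)).
Order-2 pole: residue = g'(a); g'(6) = 19/245, so the residue is 19/245.
List the singular points by increasing real part (a conjugate pair: the negative imaginary part first).


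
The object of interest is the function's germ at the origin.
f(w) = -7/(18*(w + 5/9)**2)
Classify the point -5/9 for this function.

The denominator factor w + 5/9 vanishes at -5/9 and appears to the power 2; the numerator there equals -7/18, nonzero, and no other factor vanishes.
Hence a pole whose order is the multiplicity, 2.

The point is a pole of order 2.


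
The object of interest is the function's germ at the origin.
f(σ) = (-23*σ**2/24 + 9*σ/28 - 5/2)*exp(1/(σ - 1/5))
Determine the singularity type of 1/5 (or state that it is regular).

The exponent 1/(σ - (1/5)) has a pole at 1/5, so exp(1/(σ - (1/5))) takes every nonzero value near it: an essential singularity (not a pole of any order).

The point is an essential singularity.


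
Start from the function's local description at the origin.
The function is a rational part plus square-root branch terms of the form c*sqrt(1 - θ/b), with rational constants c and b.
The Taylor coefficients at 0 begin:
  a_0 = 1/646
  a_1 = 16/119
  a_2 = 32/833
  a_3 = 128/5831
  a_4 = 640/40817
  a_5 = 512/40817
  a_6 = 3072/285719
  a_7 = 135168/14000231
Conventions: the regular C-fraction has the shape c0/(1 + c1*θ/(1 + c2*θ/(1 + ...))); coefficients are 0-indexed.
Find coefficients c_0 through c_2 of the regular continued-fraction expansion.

The regular C-fraction coefficients are [1/646, -608/7, 606/7].

Taylor coefficients (read off): a_0 = 1/646, a_1 = 16/119, a_2 = 32/833.
c0 = a_0 = 1/646. Peel one level at a time: if S = 1 + c*θ/S' with S'(0) = 1, then c is the θ-coefficient of S and S' = c*θ/(S - 1).
S_1 = c0/f = 1 + (-608/7)*θ + (368448/49)*θ^2 + ...; c1 = -608/7.
S_2 = c1*θ/(S_1 - 1) = 1 + (606/7)*θ + ...; c2 = 606/7.


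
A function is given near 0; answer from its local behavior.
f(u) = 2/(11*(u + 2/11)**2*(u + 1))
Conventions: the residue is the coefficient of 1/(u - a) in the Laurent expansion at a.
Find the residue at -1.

At the order-1 pole -1 set g(u) = (u - (-1))*f(u) = 2/(11*(u + 2/11)**2).
Simple pole: residue = g(a) at a = -1, which is 22/81.

The residue is 22/81.


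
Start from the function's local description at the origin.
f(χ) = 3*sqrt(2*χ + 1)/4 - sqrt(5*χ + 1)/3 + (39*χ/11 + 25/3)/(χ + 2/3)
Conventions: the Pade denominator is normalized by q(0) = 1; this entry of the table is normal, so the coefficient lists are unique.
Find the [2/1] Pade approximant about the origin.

Taylor coefficients needed (expand at 0): a_0 = 155/12, a_1 = -446/33, a_2 = 5495/264, a_3 = -8567/264.
Write the denominator as Q(χ) = 1 + q1*χ. Requiring Q*f - P = O(χ^4) with deg P <= 2 kills the coefficients of χ^3..χ^3 in Q*f:
  χ^3: a_3 + q1*a_2 = 0, i.e. -8567/264 + (5495/264)*q1 = 0.
Solving this linear system: q1 = 8567/5495.
The numerator is Q*f truncated at degree 2: P0 = a_0 = 155/12; P1 = a_1 + q1*a_0 = 960731/145068; P2 = a_2 + q1*a_1 = -33821/131880.

The Pade approximant has numerator coefficients [155/12, 960731/145068, -33821/131880]; denominator coefficients [1, 8567/5495].


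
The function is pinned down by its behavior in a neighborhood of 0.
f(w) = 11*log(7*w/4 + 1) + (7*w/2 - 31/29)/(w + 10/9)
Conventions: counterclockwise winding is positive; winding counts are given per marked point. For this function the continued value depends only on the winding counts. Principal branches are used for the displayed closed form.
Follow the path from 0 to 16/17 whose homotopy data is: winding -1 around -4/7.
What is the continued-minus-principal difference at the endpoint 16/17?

The rational part is single-valued and drops out of the difference; each branch term changes only by its own monodromy.
(11)*log(1 - w/(-4/7)): each positive loop around -4/7 adds 2*pi*i to the log, so winding -1 contributes (11)*(-1)*2*pi*i = -(22)*pi*i.
Summing the contributions at w = 16/17 gives -(22)*pi*i.

Continued minus principal equals -(22)*pi*i.


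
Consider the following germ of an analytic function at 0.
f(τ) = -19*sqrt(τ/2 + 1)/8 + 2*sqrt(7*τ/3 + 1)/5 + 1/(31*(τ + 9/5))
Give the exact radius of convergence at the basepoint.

The radius of convergence is 3/7.

Denominator factor (τ + 9/5): pole of order 1 at -9/5, modulus 9/5.
Branch term (2/5)*sqrt(1 - τ/(-3/7)): its argument vanishes at τ = -3/7, a square-root branch point, modulus 3/7.
Branch term (-19/8)*sqrt(1 - τ/(-2)): its argument vanishes at τ = -2, a square-root branch point, modulus 2.
The radius of convergence is the smallest modulus among the singular points: 3/7.


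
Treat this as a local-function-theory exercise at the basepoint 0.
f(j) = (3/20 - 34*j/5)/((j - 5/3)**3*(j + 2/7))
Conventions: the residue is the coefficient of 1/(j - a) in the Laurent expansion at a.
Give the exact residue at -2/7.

The residue is -387639/1378420.

At the order-1 pole -2/7 set g(j) = (j - (-2/7))*f(j) = (3/20 - 34*j/5)/(j - 5/3)**3.
Simple pole: residue = g(a) at a = -2/7, which is -387639/1378420.


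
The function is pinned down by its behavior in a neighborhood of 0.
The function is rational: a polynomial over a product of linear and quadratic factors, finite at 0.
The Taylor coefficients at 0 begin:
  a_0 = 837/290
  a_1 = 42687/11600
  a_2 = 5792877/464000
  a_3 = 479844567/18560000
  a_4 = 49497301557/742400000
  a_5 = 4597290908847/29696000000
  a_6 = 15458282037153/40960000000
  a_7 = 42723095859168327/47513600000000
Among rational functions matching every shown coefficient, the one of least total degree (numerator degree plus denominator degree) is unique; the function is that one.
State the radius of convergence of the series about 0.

No rational of total degree below 2 reproduces all 8 coefficients; solving the [0/2] Pade equations on them gives f(β) = -31/(29*(β - 5/12)*(β + 8/9)), whose expansion matches every shown term.
Denominator factor (β + 8/9): pole of order 1 at -8/9, modulus 8/9.
Denominator factor (β - 5/12): pole of order 1 at 5/12, modulus 5/12.
The radius of convergence is the smallest modulus among the singular points: 5/12.

The radius of convergence is 5/12.


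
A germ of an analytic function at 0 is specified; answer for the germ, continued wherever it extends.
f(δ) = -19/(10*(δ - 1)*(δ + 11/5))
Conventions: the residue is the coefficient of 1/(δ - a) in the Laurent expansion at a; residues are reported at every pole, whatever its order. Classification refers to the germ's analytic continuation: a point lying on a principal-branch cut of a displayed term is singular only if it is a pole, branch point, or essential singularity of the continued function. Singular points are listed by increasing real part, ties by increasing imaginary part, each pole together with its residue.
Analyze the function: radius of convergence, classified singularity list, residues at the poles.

Denominator factor (δ - 1): pole of order 1 at 1, modulus 1.
Denominator factor (δ + 11/5): pole of order 1 at -11/5, modulus 11/5.
The radius of convergence is the smallest modulus among the singular points: 1.
At the order-1 pole -11/5 set g(δ) = (δ - (-11/5))*f(δ) = -19/(10*(δ - 1)).
Simple pole: residue = g(a) at a = -11/5, which is 19/32.
At the order-1 pole 1 set g(δ) = (δ - (1))*f(δ) = -19/(10*(δ + 11/5)).
Simple pole: residue = g(a) at a = 1, which is -19/32.
List the singular points by increasing real part (a conjugate pair: the negative imaginary part first).

Radius of convergence at 0: 1.
At -11/5: a pole of order 1; residue 19/32.
At 1: a pole of order 1; residue -19/32.


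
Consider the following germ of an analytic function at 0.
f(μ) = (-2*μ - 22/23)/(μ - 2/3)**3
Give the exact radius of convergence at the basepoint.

The radius of convergence is 2/3.

Denominator factor (μ - 2/3)^3: pole of order 3 at 2/3, modulus 2/3.
The radius of convergence is the smallest modulus among the singular points: 2/3.


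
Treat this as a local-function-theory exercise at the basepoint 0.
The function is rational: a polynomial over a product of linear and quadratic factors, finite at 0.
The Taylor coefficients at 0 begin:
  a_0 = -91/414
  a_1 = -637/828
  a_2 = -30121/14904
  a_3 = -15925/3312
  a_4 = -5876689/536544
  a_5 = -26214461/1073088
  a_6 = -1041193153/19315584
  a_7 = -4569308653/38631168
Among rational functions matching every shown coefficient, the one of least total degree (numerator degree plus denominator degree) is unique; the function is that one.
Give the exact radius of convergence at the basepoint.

The radius of convergence is 7/2 - (1/2)*sqrt(37).

No rational of total degree below 3 reproduces all 8 coefficients; solving the [0/3] Pade equations on them gives f(d) = 13/(23*(d - 6/7)*(d**2 - 7*d + 3)), whose expansion matches every shown term.
Denominator factor (d**2 - 7*d + 3): discriminant 37, real irrational roots 7/2 + (1/2)*sqrt(37) and 7/2 - (1/2)*sqrt(37); poles of order 1, moduli 7/2 + (1/2)*sqrt(37) and 7/2 - (1/2)*sqrt(37).
Denominator factor (d - 6/7): pole of order 1 at 6/7, modulus 6/7.
The radius of convergence is the smallest modulus among the singular points: 7/2 - (1/2)*sqrt(37).


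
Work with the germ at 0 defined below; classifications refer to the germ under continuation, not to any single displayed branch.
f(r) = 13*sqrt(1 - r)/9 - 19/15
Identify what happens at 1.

The term (13/9)*sqrt(1 - r/(1)) has argument 1 - 1/(1) = 0 at 1: a square-root (algebraic, two-sheeted) branch point; the remaining terms are analytic or single-valued there.

The point is an algebraic (square-root) branch point.


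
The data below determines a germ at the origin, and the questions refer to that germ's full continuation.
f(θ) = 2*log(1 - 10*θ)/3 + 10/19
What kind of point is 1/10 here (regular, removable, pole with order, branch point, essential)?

The point is a logarithmic branch point.

The term (2/3)*log(1 - θ/(1/10)) has argument 1 - 1/10/(1/10) = 0 at 1/10: a logarithmic (infinitely-sheeted) branch point; the remaining terms are analytic or single-valued there.


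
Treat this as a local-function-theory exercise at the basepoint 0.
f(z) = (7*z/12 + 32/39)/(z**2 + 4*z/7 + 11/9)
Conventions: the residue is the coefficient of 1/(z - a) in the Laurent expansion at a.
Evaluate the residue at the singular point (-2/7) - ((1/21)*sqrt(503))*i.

The factor z**2 + 4*z/7 + 11/9 splits as (z - a)(z - a') with a = (-2/7) - ((1/21)*sqrt(503))*i, a' = (-2/7) + ((1/21)*sqrt(503))*i. At the order-1 pole a set g(z) = (z - a)*f(z) = [7*z/12 + 32/39] / (z - a').
Simple pole: residue = g(a) at a = (-2/7) - ((1/21)*sqrt(503))*i, which is (7/24) + ((357/26156)*sqrt(503))*i.

The residue is (7/24) + ((357/26156)*sqrt(503))*i.


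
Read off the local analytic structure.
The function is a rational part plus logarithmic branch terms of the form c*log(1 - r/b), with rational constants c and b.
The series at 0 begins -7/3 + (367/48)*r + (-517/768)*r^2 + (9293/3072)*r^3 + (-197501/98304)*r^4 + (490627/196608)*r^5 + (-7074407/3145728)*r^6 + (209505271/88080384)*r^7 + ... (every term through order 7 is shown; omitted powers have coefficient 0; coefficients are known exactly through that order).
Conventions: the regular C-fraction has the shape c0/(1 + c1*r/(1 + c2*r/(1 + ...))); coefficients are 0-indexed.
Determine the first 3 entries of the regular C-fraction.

Taylor coefficients (read off): a_0 = -7/3, a_1 = 367/48, a_2 = -517/768.
c0 = a_0 = -7/3. Peel one level at a time: if S = 1 + c*r/S' with S'(0) = 1, then c is the r-coefficient of S and S' = c*r/(S - 1).
S_1 = c0/f = 1 + (367/112)*r + (65535/6272)*r^2 + ...; c1 = 367/112.
S_2 = c1*r/(S_1 - 1) = 1 + (-65535/20552)*r + ...; c2 = -65535/20552.

The regular C-fraction coefficients are [-7/3, 367/112, -65535/20552].


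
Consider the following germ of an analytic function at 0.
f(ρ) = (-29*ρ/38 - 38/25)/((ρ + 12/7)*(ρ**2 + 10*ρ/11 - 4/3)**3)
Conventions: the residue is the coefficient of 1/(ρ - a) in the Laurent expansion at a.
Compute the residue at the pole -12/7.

At the order-1 pole -12/7 set g(ρ) = (ρ - (-12/7))*f(ρ) = (-29*ρ/38 - 38/25)/(ρ**2 + 10*ρ/11 - 4/3)**3.
Simple pole: residue = g(a) at a = -12/7, which is -6643924749/3258025.

The residue is -6643924749/3258025.


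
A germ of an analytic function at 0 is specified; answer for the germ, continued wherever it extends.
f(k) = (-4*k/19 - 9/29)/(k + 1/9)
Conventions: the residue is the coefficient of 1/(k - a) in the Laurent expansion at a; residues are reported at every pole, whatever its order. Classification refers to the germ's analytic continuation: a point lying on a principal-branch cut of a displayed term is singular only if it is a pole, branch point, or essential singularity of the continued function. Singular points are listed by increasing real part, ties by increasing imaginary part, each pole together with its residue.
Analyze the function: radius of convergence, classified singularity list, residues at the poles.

Denominator factor (k + 1/9): pole of order 1 at -1/9, modulus 1/9.
The radius of convergence is the smallest modulus among the singular points: 1/9.
At the order-1 pole -1/9 set g(k) = (k - (-1/9))*f(k) = -4*k/19 - 9/29.
Simple pole: residue = g(a) at a = -1/9, which is -1423/4959.

Radius of convergence at 0: 1/9.
At -1/9: a pole of order 1; residue -1423/4959.


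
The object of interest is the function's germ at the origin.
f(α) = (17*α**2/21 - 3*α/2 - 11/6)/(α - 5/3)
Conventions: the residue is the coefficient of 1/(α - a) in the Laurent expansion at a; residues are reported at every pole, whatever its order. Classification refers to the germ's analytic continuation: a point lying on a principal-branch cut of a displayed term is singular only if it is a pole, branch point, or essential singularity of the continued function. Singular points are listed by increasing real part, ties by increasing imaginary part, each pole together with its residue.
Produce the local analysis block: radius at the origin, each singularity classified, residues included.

Denominator factor (α - 5/3): pole of order 1 at 5/3, modulus 5/3.
The radius of convergence is the smallest modulus among the singular points: 5/3.
At the order-1 pole 5/3 set g(α) = (α - (5/3))*f(α) = 17*α**2/21 - 3*α/2 - 11/6.
Simple pole: residue = g(a) at a = 5/3, which is -394/189.

Radius of convergence at 0: 5/3.
At 5/3: a pole of order 1; residue -394/189.


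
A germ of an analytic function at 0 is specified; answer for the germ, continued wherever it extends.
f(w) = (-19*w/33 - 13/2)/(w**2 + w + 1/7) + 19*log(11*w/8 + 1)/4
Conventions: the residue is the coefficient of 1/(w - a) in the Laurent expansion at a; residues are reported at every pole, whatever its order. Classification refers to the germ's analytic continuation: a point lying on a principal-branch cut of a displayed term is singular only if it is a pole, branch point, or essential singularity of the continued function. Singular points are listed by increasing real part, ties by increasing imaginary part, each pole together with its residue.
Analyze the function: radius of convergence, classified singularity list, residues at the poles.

Radius of convergence at 0: 1/2 - (1/14)*sqrt(21).
At -1/2 - (1/14)*sqrt(21): a pole of order 1; residue -19/66 + (205/99)*sqrt(21).
At -8/11: a logarithmic branch point.
At -1/2 + (1/14)*sqrt(21): a pole of order 1; residue -19/66 - (205/99)*sqrt(21).

Denominator factor (w**2 + w + 1/7): discriminant 3/7, real irrational roots -1/2 + (1/14)*sqrt(21) and -1/2 - (1/14)*sqrt(21); poles of order 1, moduli 1/2 - (1/14)*sqrt(21) and 1/2 + (1/14)*sqrt(21).
Branch term (19/4)*log(1 - w/(-8/11)): its argument vanishes at w = -8/11, a logarithmic branch point, modulus 8/11.
The radius of convergence is the smallest modulus among the singular points: 1/2 - (1/14)*sqrt(21).
The branch term is analytic at -1/2 - (1/14)*sqrt(21) and contributes nothing to the residue; only the rational part matters.
The factor w**2 + w + 1/7 splits as (w - a)(w - a') with a = -1/2 - (1/14)*sqrt(21), a' = -1/2 + (1/14)*sqrt(21). At the order-1 pole a set g(w) = (w - a)*(rational part) = [-19*w/33 - 13/2] / (w - a').
Simple pole: residue = g(a) at a = -1/2 - (1/14)*sqrt(21), which is -19/66 + (205/99)*sqrt(21).
The branch term is analytic at -1/2 + (1/14)*sqrt(21) and contributes nothing to the residue; only the rational part matters.
The factor w**2 + w + 1/7 splits as (w - a)(w - a') with a = -1/2 + (1/14)*sqrt(21), a' = -1/2 - (1/14)*sqrt(21). At the order-1 pole a set g(w) = (w - a)*(rational part) = [-19*w/33 - 13/2] / (w - a').
Simple pole: residue = g(a) at a = -1/2 + (1/14)*sqrt(21), which is -19/66 - (205/99)*sqrt(21).
List the singular points by increasing real part (a conjugate pair: the negative imaginary part first).


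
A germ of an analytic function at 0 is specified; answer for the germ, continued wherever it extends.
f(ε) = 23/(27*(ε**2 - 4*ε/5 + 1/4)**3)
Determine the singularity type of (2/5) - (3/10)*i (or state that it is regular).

The point is a pole of order 3.

The denominator factor ε**2 - 4*ε/5 + 1/4 vanishes at (2/5) - (3/10)*i and appears to the power 3; the numerator there equals 23/27, nonzero, and no other factor vanishes.
Hence a pole whose order is the multiplicity, 3.


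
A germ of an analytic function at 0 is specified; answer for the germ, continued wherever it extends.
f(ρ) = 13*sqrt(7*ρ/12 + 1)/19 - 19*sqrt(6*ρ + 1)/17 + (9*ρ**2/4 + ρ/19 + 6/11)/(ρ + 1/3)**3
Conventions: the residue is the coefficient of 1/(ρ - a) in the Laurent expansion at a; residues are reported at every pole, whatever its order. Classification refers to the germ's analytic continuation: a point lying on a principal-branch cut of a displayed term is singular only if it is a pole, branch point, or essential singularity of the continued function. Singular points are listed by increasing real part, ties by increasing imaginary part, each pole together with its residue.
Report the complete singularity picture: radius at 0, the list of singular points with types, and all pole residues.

Denominator factor (ρ + 1/3)^3: pole of order 3 at -1/3, modulus 1/3.
Branch term (13/19)*sqrt(1 - ρ/(-12/7)): its argument vanishes at ρ = -12/7, a square-root branch point, modulus 12/7.
Branch term (-19/17)*sqrt(1 - ρ/(-1/6)): its argument vanishes at ρ = -1/6, a square-root branch point, modulus 1/6.
The radius of convergence is the smallest modulus among the singular points: 1/6.
The branch terms are analytic at -1/3 and contribute nothing to the residue; only the rational part matters.
At the order-3 pole -1/3 set g(ρ) = (ρ - (-1/3))^3*(rational part) = 9*ρ**2/4 + ρ/19 + 6/11.
Order-3 pole: residue = g''(a)/2; g''(-1/3) = 9/2, so the residue is 9/4.
List the singular points by increasing real part (a conjugate pair: the negative imaginary part first).

Radius of convergence at 0: 1/6.
At -12/7: an algebraic (square-root) branch point.
At -1/3: a pole of order 3; residue 9/4.
At -1/6: an algebraic (square-root) branch point.


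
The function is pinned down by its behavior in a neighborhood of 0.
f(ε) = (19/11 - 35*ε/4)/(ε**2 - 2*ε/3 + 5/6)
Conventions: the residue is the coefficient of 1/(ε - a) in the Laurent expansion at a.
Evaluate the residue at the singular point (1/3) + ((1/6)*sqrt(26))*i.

The residue is (-35/8) + ((157/1144)*sqrt(26))*i.

The factor ε**2 - 2*ε/3 + 5/6 splits as (ε - a)(ε - a') with a = (1/3) + ((1/6)*sqrt(26))*i, a' = (1/3) - ((1/6)*sqrt(26))*i. At the order-1 pole a set g(ε) = (ε - a)*f(ε) = [19/11 - 35*ε/4] / (ε - a').
Simple pole: residue = g(a) at a = (1/3) + ((1/6)*sqrt(26))*i, which is (-35/8) + ((157/1144)*sqrt(26))*i.


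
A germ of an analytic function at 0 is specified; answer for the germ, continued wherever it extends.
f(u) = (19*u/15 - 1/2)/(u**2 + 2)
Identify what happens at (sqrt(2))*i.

The point is a pole of order 1.

The denominator factor u**2 + 2 vanishes at (sqrt(2))*i and appears to the power 1; the numerator there equals (-1/2) + ((19/15)*sqrt(2))*i, nonzero, and no other factor vanishes.
Hence a pole whose order is the multiplicity, 1.


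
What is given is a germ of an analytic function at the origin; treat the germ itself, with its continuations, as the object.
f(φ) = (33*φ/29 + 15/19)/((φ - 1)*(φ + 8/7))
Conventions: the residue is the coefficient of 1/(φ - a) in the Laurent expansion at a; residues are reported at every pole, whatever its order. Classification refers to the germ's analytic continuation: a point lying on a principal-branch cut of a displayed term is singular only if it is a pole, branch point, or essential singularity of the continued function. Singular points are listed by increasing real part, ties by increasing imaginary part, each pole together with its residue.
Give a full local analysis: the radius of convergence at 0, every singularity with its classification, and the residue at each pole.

Denominator factor (φ - 1): pole of order 1 at 1, modulus 1.
Denominator factor (φ + 8/7): pole of order 1 at -8/7, modulus 8/7.
The radius of convergence is the smallest modulus among the singular points: 1.
At the order-1 pole -8/7 set g(φ) = (φ - (-8/7))*f(φ) = (33*φ/29 + 15/19)/(φ - 1).
Simple pole: residue = g(a) at a = -8/7, which is 657/2755.
At the order-1 pole 1 set g(φ) = (φ - (1))*f(φ) = (33*φ/29 + 15/19)/(φ + 8/7).
Simple pole: residue = g(a) at a = 1, which is 2478/2755.
List the singular points by increasing real part (a conjugate pair: the negative imaginary part first).

Radius of convergence at 0: 1.
At -8/7: a pole of order 1; residue 657/2755.
At 1: a pole of order 1; residue 2478/2755.


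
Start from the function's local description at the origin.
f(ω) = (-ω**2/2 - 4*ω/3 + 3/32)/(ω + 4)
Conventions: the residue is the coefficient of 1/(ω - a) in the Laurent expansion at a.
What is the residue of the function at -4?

At the order-1 pole -4 set g(ω) = (ω - (-4))*f(ω) = -ω**2/2 - 4*ω/3 + 3/32.
Simple pole: residue = g(a) at a = -4, which is -247/96.

The residue is -247/96.


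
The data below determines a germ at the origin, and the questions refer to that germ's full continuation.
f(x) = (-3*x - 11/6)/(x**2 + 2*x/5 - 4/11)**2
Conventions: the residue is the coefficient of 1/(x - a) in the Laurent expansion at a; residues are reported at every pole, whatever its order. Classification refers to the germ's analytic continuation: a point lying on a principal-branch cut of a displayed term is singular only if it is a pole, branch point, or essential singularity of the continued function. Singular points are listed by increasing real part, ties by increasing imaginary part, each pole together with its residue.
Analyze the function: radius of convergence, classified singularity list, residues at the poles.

Denominator factor (x**2 + 2*x/5 - 4/11)^2: discriminant 444/275, real irrational roots -1/5 + (1/55)*sqrt(1221) and -1/5 - (1/55)*sqrt(1221); poles of order 2, moduli -1/5 + (1/55)*sqrt(1221) and 1/5 + (1/55)*sqrt(1221).
The radius of convergence is the smallest modulus among the singular points: -1/5 + (1/55)*sqrt(1221).
The factor x**2 + 2*x/5 - 4/11 splits as (x - a)(x - a') with a = -1/5 - (1/55)*sqrt(1221), a' = -1/5 + (1/55)*sqrt(1221). At the order-2 pole a set g(x) = (x - a)^2*f(x) = [-3*x - 11/6] / (x - a')^2.
Order-2 pole: residue = g'(a); g'(-1/5 - (1/55)*sqrt(1221)) = -(275/7992)*sqrt(1221), so the residue is -(275/7992)*sqrt(1221).
The factor x**2 + 2*x/5 - 4/11 splits as (x - a)(x - a') with a = -1/5 + (1/55)*sqrt(1221), a' = -1/5 - (1/55)*sqrt(1221). At the order-2 pole a set g(x) = (x - a)^2*f(x) = [-3*x - 11/6] / (x - a')^2.
Order-2 pole: residue = g'(a); g'(-1/5 + (1/55)*sqrt(1221)) = (275/7992)*sqrt(1221), so the residue is (275/7992)*sqrt(1221).
List the singular points by increasing real part (a conjugate pair: the negative imaginary part first).

Radius of convergence at 0: -1/5 + (1/55)*sqrt(1221).
At -1/5 - (1/55)*sqrt(1221): a pole of order 2; residue -(275/7992)*sqrt(1221).
At -1/5 + (1/55)*sqrt(1221): a pole of order 2; residue (275/7992)*sqrt(1221).


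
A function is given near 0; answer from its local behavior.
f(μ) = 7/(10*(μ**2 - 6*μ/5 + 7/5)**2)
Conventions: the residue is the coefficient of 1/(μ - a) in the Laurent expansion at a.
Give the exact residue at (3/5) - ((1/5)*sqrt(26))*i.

The factor μ**2 - 6*μ/5 + 7/5 splits as (μ - a)(μ - a') with a = (3/5) - ((1/5)*sqrt(26))*i, a' = (3/5) + ((1/5)*sqrt(26))*i. At the order-2 pole a set g(μ) = (μ - a)^2*f(μ) = [7/10] / (μ - a')^2.
Order-2 pole: residue = g'(a); g'((3/5) - ((1/5)*sqrt(26))*i) = ((175/5408)*sqrt(26))*i, so the residue is ((175/5408)*sqrt(26))*i.

The residue is ((175/5408)*sqrt(26))*i.


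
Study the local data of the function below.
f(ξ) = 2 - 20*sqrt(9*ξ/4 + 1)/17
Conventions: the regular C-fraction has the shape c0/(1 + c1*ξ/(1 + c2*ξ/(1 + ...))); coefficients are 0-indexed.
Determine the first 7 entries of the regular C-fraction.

The regular C-fraction coefficients are [14/17, 45/28, -117/112, -63/208, 297/208, 39/176, 159/176].

Taylor coefficients (expand at 0): a_0 = 14/17, a_1 = -45/34, a_2 = 405/544, a_3 = -3645/4352, a_4 = 164025/139264, a_5 = -2066715/1114112, a_6 = 55801305/17825792.
c0 = a_0 = 14/17. Peel one level at a time: if S = 1 + c*ξ/S' with S'(0) = 1, then c is the ξ-coefficient of S and S' = c*ξ/(S - 1).
S_1 = c0/f = 1 + (45/28)*ξ + (5265/3136)*ξ^2 + ...; c1 = 45/28.
S_2 = c1*ξ/(S_1 - 1) = 1 + (-117/112)*ξ + (-81/256)*ξ^2 + ...; c2 = -117/112.
S_3 = c2*ξ/(S_2 - 1) = 1 + (-63/208)*ξ + (18711/43264)*ξ^2 + ...; c3 = -63/208.
S_4 = c3*ξ/(S_3 - 1) = 1 + (297/208)*ξ + (-81/256)*ξ^2 + ...; c4 = 297/208.
S_5 = c4*ξ/(S_4 - 1) = 1 + (39/176)*ξ + (-6201/30976)*ξ^2 + ...; c5 = 39/176.
S_6 = c5*ξ/(S_5 - 1) = 1 + (159/176)*ξ + ...; c6 = 159/176.


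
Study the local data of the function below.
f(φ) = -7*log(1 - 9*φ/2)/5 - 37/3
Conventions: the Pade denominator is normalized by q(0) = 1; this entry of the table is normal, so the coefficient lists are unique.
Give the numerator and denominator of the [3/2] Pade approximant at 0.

The Pade approximant has numerator coefficients [-37/3, 729/10, -9477/100, 1701/400]; denominator coefficients [1, -27/5, 243/40].

Taylor coefficients needed (expand at 0): a_0 = -37/3, a_1 = 63/10, a_2 = 567/40, a_3 = 1701/40, a_4 = 45927/320, a_5 = 413343/800.
Write the denominator as Q(φ) = 1 + q1*φ + q2*φ^2. Requiring Q*f - P = O(φ^6) with deg P <= 3 kills the coefficients of φ^4..φ^5 in Q*f:
  φ^4: a_4 + q1*a_3 + q2*a_2 = 0, i.e. 45927/320 + (1701/40)*q1 + (567/40)*q2 = 0.
  φ^5: a_5 + q1*a_4 + q2*a_3 = 0, i.e. 413343/800 + (45927/320)*q1 + (1701/40)*q2 = 0.
Solving this linear system: q1 = -27/5, q2 = 243/40.
The numerator is Q*f truncated at degree 3: P0 = a_0 = -37/3; P1 = a_1 + q1*a_0 = 729/10; P2 = a_2 + q1*a_1 + q2*a_0 = -9477/100; P3 = a_3 + q1*a_2 + q2*a_1 = 1701/400.


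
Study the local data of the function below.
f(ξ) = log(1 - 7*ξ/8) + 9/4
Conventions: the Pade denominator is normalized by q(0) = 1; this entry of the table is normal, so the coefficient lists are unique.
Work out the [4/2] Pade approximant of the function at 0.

The Pade approximant has numerator coefficients [9/4, -7/2, 637/480, -343/7680, -2401/737280]; denominator coefficients [1, -7/6, 49/160].

Taylor coefficients needed (expand at 0): a_0 = 9/4, a_1 = -7/8, a_2 = -49/128, a_3 = -343/1536, a_4 = -2401/16384, a_5 = -16807/163840, a_6 = -117649/1572864.
Write the denominator as Q(ξ) = 1 + q1*ξ + q2*ξ^2. Requiring Q*f - P = O(ξ^7) with deg P <= 4 kills the coefficients of ξ^5..ξ^6 in Q*f:
  ξ^5: a_5 + q1*a_4 + q2*a_3 = 0, i.e. -16807/163840 + (-2401/16384)*q1 + (-343/1536)*q2 = 0.
  ξ^6: a_6 + q1*a_5 + q2*a_4 = 0, i.e. -117649/1572864 + (-16807/163840)*q1 + (-2401/16384)*q2 = 0.
Solving this linear system: q1 = -7/6, q2 = 49/160.
The numerator is Q*f truncated at degree 4: P0 = a_0 = 9/4; P1 = a_1 + q1*a_0 = -7/2; P2 = a_2 + q1*a_1 + q2*a_0 = 637/480; P3 = a_3 + q1*a_2 + q2*a_1 = -343/7680; P4 = a_4 + q1*a_3 + q2*a_2 = -2401/737280.


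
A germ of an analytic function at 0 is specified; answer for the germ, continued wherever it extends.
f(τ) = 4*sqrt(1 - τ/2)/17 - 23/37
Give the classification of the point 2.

The point is an algebraic (square-root) branch point.

The term (4/17)*sqrt(1 - τ/(2)) has argument 1 - 2/(2) = 0 at 2: a square-root (algebraic, two-sheeted) branch point; the remaining terms are analytic or single-valued there.


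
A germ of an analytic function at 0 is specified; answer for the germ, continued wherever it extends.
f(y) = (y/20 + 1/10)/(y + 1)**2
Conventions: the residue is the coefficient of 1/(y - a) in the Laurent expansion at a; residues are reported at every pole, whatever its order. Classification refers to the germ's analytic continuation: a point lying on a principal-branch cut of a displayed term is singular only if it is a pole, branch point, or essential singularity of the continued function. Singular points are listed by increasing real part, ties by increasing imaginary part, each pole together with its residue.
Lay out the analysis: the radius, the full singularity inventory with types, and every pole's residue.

Radius of convergence at 0: 1.
At -1: a pole of order 2; residue 1/20.

Denominator factor (y + 1)^2: pole of order 2 at -1, modulus 1.
The radius of convergence is the smallest modulus among the singular points: 1.
At the order-2 pole -1 set g(y) = (y - (-1))^2*f(y) = y/20 + 1/10.
Order-2 pole: residue = g'(a); g'(-1) = 1/20, so the residue is 1/20.


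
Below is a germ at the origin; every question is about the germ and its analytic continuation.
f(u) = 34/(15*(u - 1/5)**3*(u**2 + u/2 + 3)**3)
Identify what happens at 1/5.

The point is a pole of order 3.

The denominator factor u - 1/5 vanishes at 1/5 and appears to the power 3; the numerator there equals 34/15, nonzero, and no other factor vanishes.
Hence a pole whose order is the multiplicity, 3.


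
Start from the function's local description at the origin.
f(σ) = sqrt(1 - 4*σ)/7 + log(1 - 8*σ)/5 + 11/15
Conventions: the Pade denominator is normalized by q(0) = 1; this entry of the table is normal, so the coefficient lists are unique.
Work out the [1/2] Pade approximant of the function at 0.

Taylor coefficients needed (expand at 0): a_0 = 92/105, a_1 = -66/35, a_2 = -234/35, a_3 = -3644/105.
Write the denominator as Q(σ) = 1 + q1*σ + q2*σ^2. Requiring Q*f - P = O(σ^4) with deg P <= 1 kills the coefficients of σ^2..σ^3 in Q*f:
  σ^2: a_2 + q1*a_1 + q2*a_0 = 0, i.e. -234/35 + (-66/35)*q1 + (92/105)*q2 = 0.
  σ^3: a_3 + q1*a_2 + q2*a_1 = 0, i.e. -3644/105 + (-234/35)*q1 + (-66/35)*q2 = 0.
Solving this linear system: q1 = -118561/25947, q2 = -6353/2883.
The numerator is Q*f truncated at degree 1: P0 = a_0 = 92/105; P1 = a_1 + q1*a_0 = -16045118/2724435.

The Pade approximant has numerator coefficients [92/105, -16045118/2724435]; denominator coefficients [1, -118561/25947, -6353/2883].
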